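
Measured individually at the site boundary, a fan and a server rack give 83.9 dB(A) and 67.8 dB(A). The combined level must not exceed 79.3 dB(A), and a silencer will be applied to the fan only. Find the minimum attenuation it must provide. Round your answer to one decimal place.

4.9 dB

Everything except the fan sums to 10^(67.8/10) = 6.026e+06 in linear terms, 67.80 dB(A).
To meet 79.3 dB(A) overall, the treated fan may contribute at most 10^(79.3/10) − 6.026e+06 = 7.909e+07, i.e. 78.98 dB(A).
Required insertion loss = 83.9 − 78.98 = 4.92 dB.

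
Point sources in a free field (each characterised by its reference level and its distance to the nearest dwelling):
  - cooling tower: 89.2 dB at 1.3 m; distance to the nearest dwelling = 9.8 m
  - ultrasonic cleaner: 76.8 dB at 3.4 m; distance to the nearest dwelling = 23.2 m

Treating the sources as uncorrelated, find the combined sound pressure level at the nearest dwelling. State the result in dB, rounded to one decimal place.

71.9 dB

Apply inverse-square spreading to bring every level to the receiver, then sum 10^(L/10).
cooling tower: 89.2 − 20·log₁₀(9.8/1.3) = 89.2 − 17.55 = 71.65 dB.
ultrasonic cleaner: 76.8 − 20·log₁₀(23.2/3.4) = 76.8 − 16.68 = 60.12 dB.
Σ 10^(L/10) = 1.566e+07 → L_total = 10·log₁₀(1.566e+07) = 71.95 dB.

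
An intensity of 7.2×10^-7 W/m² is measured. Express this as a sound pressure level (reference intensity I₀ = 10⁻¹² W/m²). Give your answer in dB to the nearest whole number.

I/I₀ = 7.2×10^-7/10⁻¹² = 7.2×10^5, and L = 10·log₁₀(I/I₀).
L = 10·(0.8573 + 5) = 58.57 dB.

59 dB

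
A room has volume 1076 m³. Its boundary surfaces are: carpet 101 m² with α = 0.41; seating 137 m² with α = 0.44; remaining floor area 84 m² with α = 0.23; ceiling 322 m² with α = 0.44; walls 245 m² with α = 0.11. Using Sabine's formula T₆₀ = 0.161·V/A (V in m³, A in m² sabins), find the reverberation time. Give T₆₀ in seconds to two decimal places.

A = Σ Sᵢαᵢ = 101·0.41 + 137·0.44 + 84·0.23 + 322·0.44 + 245·0.11 = 289.64 m².
T₆₀ = 0.161 × 1076 / 289.64 = 0.598 s.

0.60 s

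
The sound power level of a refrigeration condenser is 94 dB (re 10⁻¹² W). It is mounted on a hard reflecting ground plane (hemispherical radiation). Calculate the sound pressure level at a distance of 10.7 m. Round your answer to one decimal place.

65.4 dB

Free-field hemispherical radiation: L_p = L_w − 10·log₁₀(2π·r²), r = 10.7 m.
2π·r² = 719.4 m², 10·log₁₀ of that is 28.569 dB.
L_p = 94 − 28.569 = 65.43 dB.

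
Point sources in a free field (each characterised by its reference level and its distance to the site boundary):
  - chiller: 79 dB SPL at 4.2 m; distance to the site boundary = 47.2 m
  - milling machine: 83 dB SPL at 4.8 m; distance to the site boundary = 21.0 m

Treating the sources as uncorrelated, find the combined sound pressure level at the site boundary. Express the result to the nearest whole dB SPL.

Apply inverse-square spreading to bring every level to the receiver, then sum 10^(L/10).
chiller: 79 − 20·log₁₀(47.2/4.2) = 79 − 21.01 = 57.99 dB SPL.
milling machine: 83 − 20·log₁₀(21.0/4.8) = 83 − 12.82 = 70.18 dB SPL.
Σ 10^(L/10) = 1.105e+07 → L_total = 10·log₁₀(1.105e+07) = 70.43 dB SPL.

70 dB SPL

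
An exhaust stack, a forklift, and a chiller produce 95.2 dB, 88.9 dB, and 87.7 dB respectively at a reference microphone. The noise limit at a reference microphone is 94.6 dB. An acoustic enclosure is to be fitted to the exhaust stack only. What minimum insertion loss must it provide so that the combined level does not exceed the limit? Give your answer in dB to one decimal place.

3.4 dB

The untreated sources together contribute 10^(88.9/10) + 10^(87.7/10) = 1.365e+09, i.e. 91.35 dB.
The limit corresponds to 10^(94.6/10) = 2.884e+09; subtracting the fixed part leaves 1.519e+09 for the exhaust stack, i.e. 91.82 dB.
Required insertion loss = 95.2 − 91.82 = 3.38 dB.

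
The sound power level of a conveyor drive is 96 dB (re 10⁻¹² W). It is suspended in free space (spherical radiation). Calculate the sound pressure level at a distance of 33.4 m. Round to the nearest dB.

The power spreads over a sphere of area 4π·r², so L_p = L_w − 10·log₁₀(4π·r²).
4π·r² = 1.402e+04 m², 10·log₁₀ of that is 41.467 dB.
L_p = 96 − 41.467 = 54.53 dB.

55 dB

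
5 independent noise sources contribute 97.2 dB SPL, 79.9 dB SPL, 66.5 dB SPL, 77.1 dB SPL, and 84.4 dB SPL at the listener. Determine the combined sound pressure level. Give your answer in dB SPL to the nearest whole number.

98 dB SPL

Incoherent sources combine by intensity addition: L_total = 10·log₁₀(Σ 10^(L_i/10)).
Σ 10^(L/10) = 10^(97.2/10) + 10^(79.9/10) + 10^(66.5/10) + 10^(77.1/10) + 10^(84.4/10) = 5.677e+09.
L_total = 10·log₁₀(5.677e+09) = 97.54 dB SPL.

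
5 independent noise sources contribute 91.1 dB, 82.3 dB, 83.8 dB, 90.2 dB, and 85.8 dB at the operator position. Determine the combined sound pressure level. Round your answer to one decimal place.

For uncorrelated sources the intensities add, so convert each level to linear form, sum, and take 10·log₁₀ of the total.
Σ 10^(L/10) = 10^(91.1/10) + 10^(82.3/10) + 10^(83.8/10) + 10^(90.2/10) + 10^(85.8/10) = 3.125e+09.
L_total = 10·log₁₀(3.125e+09) = 94.95 dB.

94.9 dB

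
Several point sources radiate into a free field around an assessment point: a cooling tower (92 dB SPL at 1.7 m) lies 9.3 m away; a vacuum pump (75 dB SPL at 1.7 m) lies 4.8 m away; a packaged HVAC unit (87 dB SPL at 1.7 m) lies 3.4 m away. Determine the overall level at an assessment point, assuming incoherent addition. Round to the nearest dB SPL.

Propagate each source to the receiver with L = L_ref − 20·log₁₀(r/r_ref), then add intensities.
cooling tower: 92 − 20·log₁₀(9.3/1.7) = 92 − 14.76 = 77.24 dB SPL.
vacuum pump: 75 − 20·log₁₀(4.8/1.7) = 75 − 9.02 = 65.98 dB SPL.
packaged HVAC unit: 87 − 20·log₁₀(3.4/1.7) = 87 − 6.02 = 80.98 dB SPL.
Σ 10^(L/10) = 1.822e+08 → L_total = 10·log₁₀(1.822e+08) = 82.61 dB SPL.

83 dB SPL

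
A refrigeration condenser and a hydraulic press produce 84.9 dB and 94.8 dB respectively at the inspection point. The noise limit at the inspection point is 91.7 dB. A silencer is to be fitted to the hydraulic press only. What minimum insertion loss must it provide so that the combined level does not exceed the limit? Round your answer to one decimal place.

The untreated sources together contribute 10^(84.9/10) = 3.090e+08, i.e. 84.90 dB.
To meet 91.7 dB overall, the treated hydraulic press may contribute at most 10^(91.7/10) − 3.090e+08 = 1.170e+09, i.e. 90.68 dB.
Required insertion loss = 94.8 − 90.68 = 4.12 dB.

4.1 dB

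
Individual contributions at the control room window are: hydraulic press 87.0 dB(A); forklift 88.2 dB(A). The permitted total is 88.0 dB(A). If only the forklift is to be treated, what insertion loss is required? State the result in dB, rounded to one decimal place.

The untreated sources together contribute 10^(87.0/10) = 5.012e+08, i.e. 87.00 dB(A).
To meet 88.0 dB(A) overall, the treated forklift may contribute at most 10^(88.0/10) − 5.012e+08 = 1.298e+08, i.e. 81.13 dB(A).
So the forklift must be reduced from 88.2 to 81.13 dB(A): IL = 7.07 dB.

7.1 dB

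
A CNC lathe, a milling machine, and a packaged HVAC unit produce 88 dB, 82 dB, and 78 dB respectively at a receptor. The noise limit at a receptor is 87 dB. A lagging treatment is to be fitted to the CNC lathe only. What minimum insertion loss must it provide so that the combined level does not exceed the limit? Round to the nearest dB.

Fixed contribution from the other sources: Σ 10^(L/10) = 10^(82/10) + 10^(78/10) = 2.216e+08 (83.46 dB).
The limit corresponds to 10^(87/10) = 5.012e+08; subtracting the fixed part leaves 2.796e+08 for the CNC lathe, i.e. 84.47 dB.
Required insertion loss = 88 − 84.47 = 3.53 dB.

4 dB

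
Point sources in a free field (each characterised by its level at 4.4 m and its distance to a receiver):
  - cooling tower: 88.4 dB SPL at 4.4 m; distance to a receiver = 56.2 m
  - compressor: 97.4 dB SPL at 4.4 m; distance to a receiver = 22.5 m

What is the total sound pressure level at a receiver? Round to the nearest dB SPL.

First find each source's level at the receiver (point-source: −20·log₁₀(r/r_ref)), then combine on an intensity basis.
cooling tower: 88.4 − 20·log₁₀(56.2/4.4) = 88.4 − 22.13 = 66.27 dB SPL.
compressor: 97.4 − 20·log₁₀(22.5/4.4) = 97.4 − 14.17 = 83.23 dB SPL.
Σ 10^(L/10) = 2.144e+08 → L_total = 10·log₁₀(2.144e+08) = 83.31 dB SPL.

83 dB SPL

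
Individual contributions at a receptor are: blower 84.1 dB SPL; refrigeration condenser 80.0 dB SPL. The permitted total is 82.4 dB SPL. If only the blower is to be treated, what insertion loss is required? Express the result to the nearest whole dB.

Everything except the blower sums to 10^(80.0/10) = 1.000e+08 in linear terms, 80.00 dB SPL.
To meet 82.4 dB SPL overall, the treated blower may contribute at most 10^(82.4/10) − 1.000e+08 = 7.378e+07, i.e. 78.68 dB SPL.
Required insertion loss = 84.1 − 78.68 = 5.42 dB.

5 dB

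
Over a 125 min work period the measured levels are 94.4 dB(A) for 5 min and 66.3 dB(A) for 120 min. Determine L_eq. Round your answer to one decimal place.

The energy average is taken in the linear domain: L_eq = 10·log₁₀[(Σ tᵢ·10^(Lᵢ/10))/T], T = 125 min.
Σ tᵢ·10^(Lᵢ/10) = 5·10^(94.4/10) + 120·10^(66.3/10) = 1.428e+10.
L_eq = 10·log₁₀(1.428e+10/125) = 80.58 dB(A).

80.6 dB(A)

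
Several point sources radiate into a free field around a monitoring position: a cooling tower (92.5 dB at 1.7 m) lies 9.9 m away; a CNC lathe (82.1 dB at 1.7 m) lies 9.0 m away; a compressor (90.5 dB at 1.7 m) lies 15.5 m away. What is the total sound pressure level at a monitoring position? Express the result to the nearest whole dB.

Apply inverse-square spreading to bring every level to the receiver, then sum 10^(L/10).
cooling tower: 92.5 − 20·log₁₀(9.9/1.7) = 92.5 − 15.30 = 77.20 dB.
CNC lathe: 82.1 − 20·log₁₀(9.0/1.7) = 82.1 − 14.48 = 67.62 dB.
compressor: 90.5 − 20·log₁₀(15.5/1.7) = 90.5 − 19.20 = 71.30 dB.
Σ 10^(L/10) = 7.172e+07 → L_total = 10·log₁₀(7.172e+07) = 78.56 dB.

79 dB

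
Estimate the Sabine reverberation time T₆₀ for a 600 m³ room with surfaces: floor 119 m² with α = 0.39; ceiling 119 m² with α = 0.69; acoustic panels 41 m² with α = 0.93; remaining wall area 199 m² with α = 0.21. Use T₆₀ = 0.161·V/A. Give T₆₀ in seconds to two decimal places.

0.46 s

Total absorption A = 119·0.39 + 119·0.69 + 41·0.93 + 199·0.21 = 208.44 m² sabins.
T₆₀ = 0.161 × 600 / 208.44 = 0.463 s.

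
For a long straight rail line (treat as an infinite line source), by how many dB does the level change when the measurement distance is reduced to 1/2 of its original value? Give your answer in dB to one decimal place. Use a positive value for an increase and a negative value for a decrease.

+3.0 dB

Line-source spreading: ΔL = −10·log₁₀(r₂/r₁).
ΔL = −10·log₁₀(0.5) = +3.01 dB.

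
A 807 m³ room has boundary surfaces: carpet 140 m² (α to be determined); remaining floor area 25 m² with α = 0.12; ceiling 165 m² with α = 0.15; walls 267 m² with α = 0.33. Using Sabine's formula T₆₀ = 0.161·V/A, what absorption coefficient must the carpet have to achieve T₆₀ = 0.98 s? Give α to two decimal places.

From T₆₀ = 0.161·V/A, the target T₆₀ = 0.98 s needs A = 0.161·807/0.98 = 132.58 m².
Absorption from the other surfaces = 25·0.12 + 165·0.15 + 267·0.33 = 115.86 m², so the carpet must supply 16.72 m² over 140 m².
α = 16.72/140 = 0.119.

0.12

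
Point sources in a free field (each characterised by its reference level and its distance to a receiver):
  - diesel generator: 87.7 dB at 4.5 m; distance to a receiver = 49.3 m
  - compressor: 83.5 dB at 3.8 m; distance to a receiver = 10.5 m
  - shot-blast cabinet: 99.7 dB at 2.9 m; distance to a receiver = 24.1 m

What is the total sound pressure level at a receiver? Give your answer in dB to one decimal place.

82.3 dB

Apply inverse-square spreading to bring every level to the receiver, then sum 10^(L/10).
diesel generator: 87.7 − 20·log₁₀(49.3/4.5) = 87.7 − 20.79 = 66.91 dB.
compressor: 83.5 − 20·log₁₀(10.5/3.8) = 83.5 − 8.83 = 74.67 dB.
shot-blast cabinet: 99.7 − 20·log₁₀(24.1/2.9) = 99.7 − 18.39 = 81.31 dB.
Σ 10^(L/10) = 1.694e+08 → L_total = 10·log₁₀(1.694e+08) = 82.29 dB.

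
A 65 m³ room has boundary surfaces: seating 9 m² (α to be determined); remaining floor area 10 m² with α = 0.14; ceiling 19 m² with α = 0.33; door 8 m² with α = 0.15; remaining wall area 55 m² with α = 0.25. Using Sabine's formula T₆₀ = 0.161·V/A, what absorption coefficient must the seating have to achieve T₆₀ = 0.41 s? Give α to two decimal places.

0.32

Required total absorption A = 0.161·65/0.41 = 25.52 m².
Absorption from the other surfaces = 10·0.14 + 19·0.33 + 8·0.15 + 55·0.25 = 22.62 m², so the seating must supply 2.90 m² over 9 m².
α = 2.90/9 = 0.323.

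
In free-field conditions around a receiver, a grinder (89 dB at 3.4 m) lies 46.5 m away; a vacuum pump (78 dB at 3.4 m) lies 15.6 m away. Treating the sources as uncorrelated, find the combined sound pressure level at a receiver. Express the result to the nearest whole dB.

69 dB

Propagate each source to the receiver with L = L_ref − 20·log₁₀(r/r_ref), then add intensities.
grinder: 89 − 20·log₁₀(46.5/3.4) = 89 − 22.72 = 66.28 dB.
vacuum pump: 78 − 20·log₁₀(15.6/3.4) = 78 − 13.23 = 64.77 dB.
Σ 10^(L/10) = 7.244e+06 → L_total = 10·log₁₀(7.244e+06) = 68.60 dB.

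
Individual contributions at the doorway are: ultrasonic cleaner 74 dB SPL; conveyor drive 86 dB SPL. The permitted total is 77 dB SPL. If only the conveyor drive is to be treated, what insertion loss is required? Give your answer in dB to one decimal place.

12.0 dB

Everything except the conveyor drive sums to 10^(74/10) = 2.512e+07 in linear terms, 74.00 dB SPL.
The limit corresponds to 10^(77/10) = 5.012e+07; subtracting the fixed part leaves 2.500e+07 for the conveyor drive, i.e. 73.98 dB SPL.
Required insertion loss = 86 − 73.98 = 12.02 dB.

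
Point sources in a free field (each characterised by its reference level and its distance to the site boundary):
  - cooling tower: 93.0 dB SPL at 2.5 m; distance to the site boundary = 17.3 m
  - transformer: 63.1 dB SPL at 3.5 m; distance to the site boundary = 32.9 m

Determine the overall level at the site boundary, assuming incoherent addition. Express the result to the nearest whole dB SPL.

76 dB SPL

Apply inverse-square spreading to bring every level to the receiver, then sum 10^(L/10).
cooling tower: 93.0 − 20·log₁₀(17.3/2.5) = 93.0 − 16.80 = 76.20 dB SPL.
transformer: 63.1 − 20·log₁₀(32.9/3.5) = 63.1 − 19.46 = 43.64 dB SPL.
Σ 10^(L/10) = 4.169e+07 → L_total = 10·log₁₀(4.169e+07) = 76.20 dB SPL.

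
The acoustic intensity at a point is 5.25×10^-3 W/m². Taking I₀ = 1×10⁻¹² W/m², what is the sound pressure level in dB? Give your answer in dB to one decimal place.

I/I₀ = 5.25×10^-3/10⁻¹² = 5.25×10^9, and L = 10·log₁₀(I/I₀).
L = 10·(0.7202 + 9) = 97.20 dB.

97.2 dB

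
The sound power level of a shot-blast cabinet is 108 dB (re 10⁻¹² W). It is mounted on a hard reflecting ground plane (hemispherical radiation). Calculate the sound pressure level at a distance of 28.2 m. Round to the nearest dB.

71 dB

L_p = L_w − 10·log₁₀(2π·r²) with r = 28.2 m.
2π·r² = 4997 m², 10·log₁₀ of that is 36.987 dB.
L_p = 108 − 36.987 = 71.01 dB.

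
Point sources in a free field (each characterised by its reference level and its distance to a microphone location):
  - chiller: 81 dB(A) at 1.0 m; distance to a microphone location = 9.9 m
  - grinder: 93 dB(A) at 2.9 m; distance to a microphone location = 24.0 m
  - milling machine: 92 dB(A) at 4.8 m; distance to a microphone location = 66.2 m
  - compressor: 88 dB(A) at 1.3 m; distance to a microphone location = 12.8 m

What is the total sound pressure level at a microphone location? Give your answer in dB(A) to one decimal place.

76.6 dB(A)

First find each source's level at the receiver (point-source: −20·log₁₀(r/r_ref)), then combine on an intensity basis.
chiller: 81 − 20·log₁₀(9.9/1.0) = 81 − 19.91 = 61.09 dB(A).
grinder: 93 − 20·log₁₀(24.0/2.9) = 93 − 18.36 = 74.64 dB(A).
milling machine: 92 − 20·log₁₀(66.2/4.8) = 92 − 22.79 = 69.21 dB(A).
compressor: 88 − 20·log₁₀(12.8/1.3) = 88 − 19.87 = 68.13 dB(A).
Σ 10^(L/10) = 4.526e+07 → L_total = 10·log₁₀(4.526e+07) = 76.56 dB(A).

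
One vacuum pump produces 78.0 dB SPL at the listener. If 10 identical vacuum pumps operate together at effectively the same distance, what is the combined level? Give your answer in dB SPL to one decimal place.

88.0 dB SPL

L_total = L₁ + 10·log₁₀ N for N identical incoherent sources.
L_total = 78.0 + 10·log₁₀(10) = 78.0 + 10.000 = 88.00 dB SPL.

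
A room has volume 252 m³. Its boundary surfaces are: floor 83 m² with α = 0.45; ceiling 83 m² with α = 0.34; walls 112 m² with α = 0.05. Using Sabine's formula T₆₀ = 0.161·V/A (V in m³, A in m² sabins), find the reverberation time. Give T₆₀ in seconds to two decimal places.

Summing Sᵢαᵢ: 83·0.45 + 83·0.34 + 112·0.05 = 71.17 m².
T₆₀ = 0.161·V/A = 0.161·252/71.17 = 0.570 s.

0.57 s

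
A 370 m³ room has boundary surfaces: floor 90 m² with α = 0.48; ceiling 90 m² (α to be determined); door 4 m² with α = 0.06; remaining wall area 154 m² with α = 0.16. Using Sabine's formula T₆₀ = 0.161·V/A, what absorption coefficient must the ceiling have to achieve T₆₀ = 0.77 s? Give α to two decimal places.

From T₆₀ = 0.161·V/A, the target T₆₀ = 0.77 s needs A = 0.161·370/0.77 = 77.36 m².
Absorption from the other surfaces = 90·0.48 + 4·0.06 + 154·0.16 = 68.08 m², so the ceiling must supply 9.28 m² over 90 m².
α = 9.28/90 = 0.103.

0.10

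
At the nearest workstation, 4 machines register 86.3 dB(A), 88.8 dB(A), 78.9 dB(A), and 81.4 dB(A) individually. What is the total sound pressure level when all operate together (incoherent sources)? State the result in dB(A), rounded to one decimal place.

91.5 dB(A)

Incoherent sources combine by intensity addition: L_total = 10·log₁₀(Σ 10^(L_i/10)).
Σ 10^(L/10) = 10^(86.3/10) + 10^(88.8/10) + 10^(78.9/10) + 10^(81.4/10) = 1.401e+09.
L_total = 10·log₁₀(1.401e+09) = 91.46 dB(A).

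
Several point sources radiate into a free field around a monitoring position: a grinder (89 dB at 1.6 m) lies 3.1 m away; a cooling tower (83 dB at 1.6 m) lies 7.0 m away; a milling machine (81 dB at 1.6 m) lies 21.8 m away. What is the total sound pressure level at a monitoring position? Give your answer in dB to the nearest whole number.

83 dB

First find each source's level at the receiver (point-source: −20·log₁₀(r/r_ref)), then combine on an intensity basis.
grinder: 89 − 20·log₁₀(3.1/1.6) = 89 − 5.74 = 83.26 dB.
cooling tower: 83 − 20·log₁₀(7.0/1.6) = 83 − 12.82 = 70.18 dB.
milling machine: 81 − 20·log₁₀(21.8/1.6) = 81 − 22.69 = 58.31 dB.
Σ 10^(L/10) = 2.227e+08 → L_total = 10·log₁₀(2.227e+08) = 83.48 dB.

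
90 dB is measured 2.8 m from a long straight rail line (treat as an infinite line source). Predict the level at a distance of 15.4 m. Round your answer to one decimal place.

Line-source attenuation: ΔL = 10·log₁₀(r₂/r₁) = 10·log₁₀(15.4/2.8) = 7.404 dB.
L₂ = 90 − 10·log₁₀(15.4/2.8) = 90 − 7.404 = 82.60 dB.

82.6 dB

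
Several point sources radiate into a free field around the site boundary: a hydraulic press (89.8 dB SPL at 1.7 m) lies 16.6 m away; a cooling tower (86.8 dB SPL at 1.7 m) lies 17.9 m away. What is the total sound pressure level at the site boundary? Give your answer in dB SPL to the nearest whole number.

72 dB SPL

Apply inverse-square spreading to bring every level to the receiver, then sum 10^(L/10).
hydraulic press: 89.8 − 20·log₁₀(16.6/1.7) = 89.8 − 19.79 = 70.01 dB SPL.
cooling tower: 86.8 − 20·log₁₀(17.9/1.7) = 86.8 − 20.45 = 66.35 dB SPL.
Σ 10^(L/10) = 1.433e+07 → L_total = 10·log₁₀(1.433e+07) = 71.56 dB SPL.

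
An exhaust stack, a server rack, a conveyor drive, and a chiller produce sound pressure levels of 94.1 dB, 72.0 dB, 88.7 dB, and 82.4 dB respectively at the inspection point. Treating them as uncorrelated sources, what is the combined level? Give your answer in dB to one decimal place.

For uncorrelated sources the intensities add, so convert each level to linear form, sum, and take 10·log₁₀ of the total.
Σ 10^(L/10) = 10^(94.1/10) + 10^(72.0/10) + 10^(88.7/10) + 10^(82.4/10) = 3.501e+09.
L_total = 10·log₁₀(3.501e+09) = 95.44 dB.

95.4 dB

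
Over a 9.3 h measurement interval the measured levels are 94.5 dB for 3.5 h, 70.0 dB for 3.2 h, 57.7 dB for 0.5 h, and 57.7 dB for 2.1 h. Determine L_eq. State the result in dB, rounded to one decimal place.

Weight each interval's intensity by its duration and average over T = 9.3 h:
Σ tᵢ·10^(Lᵢ/10) = 3.5·10^(94.5/10) + 3.2·10^(70.0/10) + 0.5·10^(57.7/10) + 2.1·10^(57.7/10) = 9.898e+09.
L_eq = 10·log₁₀(9.898e+09/9.3) = 90.27 dB.

90.3 dB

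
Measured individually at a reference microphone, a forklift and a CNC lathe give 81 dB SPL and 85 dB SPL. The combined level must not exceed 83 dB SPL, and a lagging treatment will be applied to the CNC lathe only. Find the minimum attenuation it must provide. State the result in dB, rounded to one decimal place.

Fixed contribution from the other source: Σ 10^(L/10) = 10^(81/10) = 1.259e+08 (81.00 dB SPL).
To meet 83 dB SPL overall, the treated CNC lathe may contribute at most 10^(83/10) − 1.259e+08 = 7.363e+07, i.e. 78.67 dB SPL.
So the CNC lathe must be reduced from 85 to 78.67 dB SPL: IL = 6.33 dB.

6.3 dB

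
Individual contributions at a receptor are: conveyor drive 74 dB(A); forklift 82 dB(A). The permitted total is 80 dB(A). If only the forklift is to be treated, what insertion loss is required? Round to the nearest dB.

Fixed contribution from the other source: Σ 10^(L/10) = 10^(74/10) = 2.512e+07 (74.00 dB(A)).
The limit corresponds to 10^(80/10) = 1.000e+08; subtracting the fixed part leaves 7.488e+07 for the forklift, i.e. 78.74 dB(A).
Required insertion loss = 82 − 78.74 = 3.26 dB.

3 dB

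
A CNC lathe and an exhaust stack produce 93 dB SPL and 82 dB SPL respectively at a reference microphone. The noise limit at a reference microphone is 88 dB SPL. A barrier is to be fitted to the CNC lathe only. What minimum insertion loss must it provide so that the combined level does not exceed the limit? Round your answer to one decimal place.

6.3 dB

The untreated sources together contribute 10^(82/10) = 1.585e+08, i.e. 82.00 dB SPL.
To meet 88 dB SPL overall, the treated CNC lathe may contribute at most 10^(88/10) − 1.585e+08 = 4.725e+08, i.e. 86.74 dB SPL.
Required insertion loss = 93 − 86.74 = 6.26 dB.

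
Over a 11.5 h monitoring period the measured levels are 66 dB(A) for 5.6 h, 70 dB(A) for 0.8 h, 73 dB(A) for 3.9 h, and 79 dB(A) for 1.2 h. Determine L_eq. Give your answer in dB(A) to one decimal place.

72.5 dB(A)

Weight each interval's intensity by its duration and average over T = 11.5 h:
Σ tᵢ·10^(Lᵢ/10) = 5.6·10^(66/10) + 0.8·10^(70/10) + 3.9·10^(73/10) + 1.2·10^(79/10) = 2.034e+08.
L_eq = 10·log₁₀(2.034e+08/11.5) = 72.48 dB(A).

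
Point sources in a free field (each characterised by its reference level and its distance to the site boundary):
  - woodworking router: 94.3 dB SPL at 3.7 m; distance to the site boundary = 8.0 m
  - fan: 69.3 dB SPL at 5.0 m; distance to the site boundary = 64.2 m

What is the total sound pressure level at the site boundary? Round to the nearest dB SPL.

Apply inverse-square spreading to bring every level to the receiver, then sum 10^(L/10).
woodworking router: 94.3 − 20·log₁₀(8.0/3.7) = 94.3 − 6.70 = 87.60 dB SPL.
fan: 69.3 − 20·log₁₀(64.2/5.0) = 69.3 − 22.17 = 47.13 dB SPL.
Σ 10^(L/10) = 5.758e+08 → L_total = 10·log₁₀(5.758e+08) = 87.60 dB SPL.

88 dB SPL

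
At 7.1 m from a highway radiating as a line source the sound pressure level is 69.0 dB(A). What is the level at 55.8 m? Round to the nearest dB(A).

Line-source attenuation: ΔL = 10·log₁₀(r₂/r₁) = 10·log₁₀(55.8/7.1) = 8.954 dB.
L₂ = 69.0 − 10·log₁₀(55.8/7.1) = 69.0 − 8.954 = 60.05 dB(A).

60 dB(A)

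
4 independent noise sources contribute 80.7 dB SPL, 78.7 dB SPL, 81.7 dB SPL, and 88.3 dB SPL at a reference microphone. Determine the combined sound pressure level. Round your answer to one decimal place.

For uncorrelated sources the intensities add, so convert each level to linear form, sum, and take 10·log₁₀ of the total.
Σ 10^(L/10) = 10^(80.7/10) + 10^(78.7/10) + 10^(81.7/10) + 10^(88.3/10) = 1.016e+09.
L_total = 10·log₁₀(1.016e+09) = 90.07 dB SPL.

90.1 dB SPL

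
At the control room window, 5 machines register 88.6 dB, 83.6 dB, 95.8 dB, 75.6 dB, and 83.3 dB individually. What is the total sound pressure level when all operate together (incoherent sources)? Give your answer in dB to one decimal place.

97.0 dB

Incoherent sources combine by intensity addition: L_total = 10·log₁₀(Σ 10^(L_i/10)).
Σ 10^(L/10) = 10^(88.6/10) + 10^(83.6/10) + 10^(95.8/10) + 10^(75.6/10) + 10^(83.3/10) = 5.006e+09.
L_total = 10·log₁₀(5.006e+09) = 96.99 dB.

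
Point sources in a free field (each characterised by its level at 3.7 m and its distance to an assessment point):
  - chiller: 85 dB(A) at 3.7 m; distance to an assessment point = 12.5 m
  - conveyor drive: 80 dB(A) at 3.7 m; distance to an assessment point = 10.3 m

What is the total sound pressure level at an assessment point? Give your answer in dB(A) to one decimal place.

76.1 dB(A)

Apply inverse-square spreading to bring every level to the receiver, then sum 10^(L/10).
chiller: 85 − 20·log₁₀(12.5/3.7) = 85 − 10.57 = 74.43 dB(A).
conveyor drive: 80 − 20·log₁₀(10.3/3.7) = 80 − 8.89 = 71.11 dB(A).
Σ 10^(L/10) = 4.061e+07 → L_total = 10·log₁₀(4.061e+07) = 76.09 dB(A).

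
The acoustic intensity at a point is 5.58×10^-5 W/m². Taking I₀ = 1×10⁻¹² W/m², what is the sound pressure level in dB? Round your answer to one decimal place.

77.5 dB

Dividing by I₀ shifts the exponent by 12: I/I₀ = 5.58×10^7.
L = 10·(0.7466 + 7) = 77.47 dB.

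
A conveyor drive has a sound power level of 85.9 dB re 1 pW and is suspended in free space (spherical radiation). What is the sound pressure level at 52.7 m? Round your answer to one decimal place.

40.5 dB

L_p = L_w − 10·log₁₀(4π·r²) with r = 52.7 m.
4π·r² = 3.49e+04 m², 10·log₁₀ of that is 45.428 dB.
L_p = 85.9 − 45.428 = 40.47 dB.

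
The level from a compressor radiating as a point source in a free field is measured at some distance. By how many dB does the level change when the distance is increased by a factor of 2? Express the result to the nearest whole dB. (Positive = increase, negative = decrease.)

Point-source spreading: ΔL = −20·log₁₀(r₂/r₁).
ΔL = −20·log₁₀(2) = -6.02 dB.

-6 dB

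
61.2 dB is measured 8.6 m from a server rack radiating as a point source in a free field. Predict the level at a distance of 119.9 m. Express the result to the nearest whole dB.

38 dB

For a point source, L₂ = L₁ − 20·log₁₀(r₂/r₁).
L₂ = 61.2 − 20·log₁₀(119.9/8.6) = 61.2 − 22.886 = 38.31 dB.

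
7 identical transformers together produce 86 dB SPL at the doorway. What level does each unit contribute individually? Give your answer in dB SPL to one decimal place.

77.5 dB SPL

For N identical incoherent sources L_total = L₁ + 10·log₁₀ N, so L₁ = 86 − 10·log₁₀(7) = 86 − 8.451.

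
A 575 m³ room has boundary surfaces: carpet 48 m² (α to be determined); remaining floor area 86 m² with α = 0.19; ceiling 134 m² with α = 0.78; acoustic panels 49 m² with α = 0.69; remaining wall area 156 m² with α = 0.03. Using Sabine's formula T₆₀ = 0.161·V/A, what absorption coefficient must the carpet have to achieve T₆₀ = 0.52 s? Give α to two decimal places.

From T₆₀ = 0.161·V/A, the target T₆₀ = 0.52 s needs A = 0.161·575/0.52 = 178.03 m².
Absorption from the other surfaces = 86·0.19 + 134·0.78 + 49·0.69 + 156·0.03 = 159.35 m², so the carpet must supply 18.68 m² over 48 m².
α = 18.68/48 = 0.389.

0.39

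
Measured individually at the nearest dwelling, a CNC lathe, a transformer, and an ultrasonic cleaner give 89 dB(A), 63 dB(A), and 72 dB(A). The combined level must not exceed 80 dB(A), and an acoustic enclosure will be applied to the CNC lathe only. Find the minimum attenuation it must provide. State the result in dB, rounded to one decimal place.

9.9 dB

Everything except the CNC lathe sums to 10^(63/10) + 10^(72/10) = 1.784e+07 in linear terms, 72.51 dB(A).
The limit corresponds to 10^(80/10) = 1.000e+08; subtracting the fixed part leaves 8.216e+07 for the CNC lathe, i.e. 79.15 dB(A).
So the CNC lathe must be reduced from 89 to 79.15 dB(A): IL = 9.85 dB.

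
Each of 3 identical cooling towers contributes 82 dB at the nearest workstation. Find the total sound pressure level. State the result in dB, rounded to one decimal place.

N identical incoherent sources raise the level by 10·log₁₀ N.
L_total = 82 + 10·log₁₀(3) = 82 + 4.771 = 86.77 dB.

86.8 dB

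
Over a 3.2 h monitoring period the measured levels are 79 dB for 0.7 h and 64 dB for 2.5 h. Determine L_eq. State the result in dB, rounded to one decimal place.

L_eq = 10·log₁₀[(1/T)·Σ tᵢ·10^(Lᵢ/10)] with T = 3.2 h.
Σ tᵢ·10^(Lᵢ/10) = 0.7·10^(79/10) + 2.5·10^(64/10) = 6.188e+07.
L_eq = 10·log₁₀(6.188e+07/3.2) = 72.86 dB.

72.9 dB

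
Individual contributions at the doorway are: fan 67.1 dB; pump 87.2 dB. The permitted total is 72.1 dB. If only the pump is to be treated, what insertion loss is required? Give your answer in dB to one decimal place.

Everything except the pump sums to 10^(67.1/10) = 5.129e+06 in linear terms, 67.10 dB.
The limit corresponds to 10^(72.1/10) = 1.622e+07; subtracting the fixed part leaves 1.109e+07 for the pump, i.e. 70.45 dB.
So the pump must be reduced from 87.2 to 70.45 dB: IL = 16.75 dB.

16.8 dB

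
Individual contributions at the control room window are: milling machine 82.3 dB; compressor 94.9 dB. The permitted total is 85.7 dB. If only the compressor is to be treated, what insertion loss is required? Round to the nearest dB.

Everything except the compressor sums to 10^(82.3/10) = 1.698e+08 in linear terms, 82.30 dB.
To meet 85.7 dB overall, the treated compressor may contribute at most 10^(85.7/10) − 1.698e+08 = 2.017e+08, i.e. 83.05 dB.
So the compressor must be reduced from 94.9 to 83.05 dB: IL = 11.85 dB.

12 dB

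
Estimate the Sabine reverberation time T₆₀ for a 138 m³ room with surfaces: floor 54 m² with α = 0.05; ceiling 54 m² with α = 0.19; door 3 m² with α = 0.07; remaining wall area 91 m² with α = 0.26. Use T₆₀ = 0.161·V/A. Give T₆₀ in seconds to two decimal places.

0.60 s

Total absorption A = 54·0.05 + 54·0.19 + 3·0.07 + 91·0.26 = 36.83 m² sabins.
T₆₀ = 0.161·V/A = 0.161·138/36.83 = 0.603 s.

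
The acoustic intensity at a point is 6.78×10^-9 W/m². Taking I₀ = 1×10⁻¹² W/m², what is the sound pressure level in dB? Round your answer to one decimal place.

38.3 dB

I/I₀ = 6.78×10^-9/10⁻¹² = 6.78×10^3, and L = 10·log₁₀(I/I₀).
L = 10·(0.8312 + 3) = 38.31 dB.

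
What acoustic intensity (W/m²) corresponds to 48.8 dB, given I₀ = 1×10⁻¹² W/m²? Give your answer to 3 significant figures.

7.59e-08 W/m²

L = 10·log₁₀(I/I₀) ⇒ I = I₀·10^(L/10) = 10⁻¹² × 10^4.88.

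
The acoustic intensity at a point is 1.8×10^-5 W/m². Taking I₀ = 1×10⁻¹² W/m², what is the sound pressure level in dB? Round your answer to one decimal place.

72.6 dB

L = 10·log₁₀(I/I₀) = 10·log₁₀(1.8×10^-5/10⁻¹²) = 10·log₁₀(1.8×10^7).
L = 10·(0.2553 + 7) = 72.55 dB.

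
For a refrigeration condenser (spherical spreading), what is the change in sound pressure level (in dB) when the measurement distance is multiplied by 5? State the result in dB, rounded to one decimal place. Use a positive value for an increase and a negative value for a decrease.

Point-source spreading: ΔL = −20·log₁₀(r₂/r₁).
ΔL = −20·log₁₀(5) = -13.98 dB.

-14.0 dB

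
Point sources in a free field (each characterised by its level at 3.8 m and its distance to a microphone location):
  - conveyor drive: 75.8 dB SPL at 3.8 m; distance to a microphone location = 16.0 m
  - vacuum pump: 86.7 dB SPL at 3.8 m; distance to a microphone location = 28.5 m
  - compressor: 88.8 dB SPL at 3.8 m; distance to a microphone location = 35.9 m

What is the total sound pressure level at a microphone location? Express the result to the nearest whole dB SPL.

Apply inverse-square spreading to bring every level to the receiver, then sum 10^(L/10).
conveyor drive: 75.8 − 20·log₁₀(16.0/3.8) = 75.8 − 12.49 = 63.31 dB SPL.
vacuum pump: 86.7 − 20·log₁₀(28.5/3.8) = 86.7 − 17.50 = 69.20 dB SPL.
compressor: 88.8 − 20·log₁₀(35.9/3.8) = 88.8 − 19.51 = 69.29 dB SPL.
Σ 10^(L/10) = 1.896e+07 → L_total = 10·log₁₀(1.896e+07) = 72.78 dB SPL.

73 dB SPL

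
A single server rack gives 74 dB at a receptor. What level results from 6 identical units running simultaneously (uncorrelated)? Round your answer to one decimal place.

81.8 dB

With 6 equal, uncorrelated contributions the intensity is 6× that of one unit, giving a rise of 10·log₁₀ 6.
L_total = 74 + 10·log₁₀(6) = 74 + 7.782 = 81.78 dB.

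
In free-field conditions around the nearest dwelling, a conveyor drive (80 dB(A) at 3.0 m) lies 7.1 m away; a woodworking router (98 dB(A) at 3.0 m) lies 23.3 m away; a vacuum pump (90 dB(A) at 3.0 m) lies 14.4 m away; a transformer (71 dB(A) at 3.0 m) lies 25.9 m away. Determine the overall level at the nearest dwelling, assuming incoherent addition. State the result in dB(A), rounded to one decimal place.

First find each source's level at the receiver (point-source: −20·log₁₀(r/r_ref)), then combine on an intensity basis.
conveyor drive: 80 − 20·log₁₀(7.1/3.0) = 80 − 7.48 = 72.52 dB(A).
woodworking router: 98 − 20·log₁₀(23.3/3.0) = 98 − 17.80 = 80.20 dB(A).
vacuum pump: 90 − 20·log₁₀(14.4/3.0) = 90 − 13.62 = 76.38 dB(A).
transformer: 71 − 20·log₁₀(25.9/3.0) = 71 − 18.72 = 52.28 dB(A).
Σ 10^(L/10) = 1.660e+08 → L_total = 10·log₁₀(1.660e+08) = 82.20 dB(A).

82.2 dB(A)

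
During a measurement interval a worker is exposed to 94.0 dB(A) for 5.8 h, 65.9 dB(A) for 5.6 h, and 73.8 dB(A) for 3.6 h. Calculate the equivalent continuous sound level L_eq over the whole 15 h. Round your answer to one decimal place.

Weight each interval's intensity by its duration and average over T = 15 h:
Σ tᵢ·10^(Lᵢ/10) = 5.8·10^(94.0/10) + 5.6·10^(65.9/10) + 3.6·10^(73.8/10) = 1.468e+10.
L_eq = 10·log₁₀(1.468e+10/15) = 89.91 dB(A).

89.9 dB(A)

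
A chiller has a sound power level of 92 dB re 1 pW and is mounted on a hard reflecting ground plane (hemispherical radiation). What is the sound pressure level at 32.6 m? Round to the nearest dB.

54 dB

L_p = L_w − 10·log₁₀(2π·r²) with r = 32.6 m.
2π·r² = 6678 m², 10·log₁₀ of that is 38.246 dB.
L_p = 92 − 38.246 = 53.75 dB.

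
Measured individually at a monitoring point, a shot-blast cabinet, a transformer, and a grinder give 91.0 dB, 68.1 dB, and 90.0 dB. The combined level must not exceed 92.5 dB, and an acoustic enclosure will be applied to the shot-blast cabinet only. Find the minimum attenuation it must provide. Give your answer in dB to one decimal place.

The untreated sources together contribute 10^(68.1/10) + 10^(90.0/10) = 1.006e+09, i.e. 90.03 dB.
To meet 92.5 dB overall, the treated shot-blast cabinet may contribute at most 10^(92.5/10) − 1.006e+09 = 7.718e+08, i.e. 88.88 dB.
Required insertion loss = 91.0 − 88.88 = 2.12 dB.

2.1 dB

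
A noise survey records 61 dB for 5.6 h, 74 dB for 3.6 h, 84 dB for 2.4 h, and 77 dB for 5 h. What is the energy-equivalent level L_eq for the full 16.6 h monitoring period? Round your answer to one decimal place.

77.6 dB

The energy average is taken in the linear domain: L_eq = 10·log₁₀[(Σ tᵢ·10^(Lᵢ/10))/T], T = 16.6 h.
Σ tᵢ·10^(Lᵢ/10) = 5.6·10^(61/10) + 3.6·10^(74/10) + 2.4·10^(84/10) + 5·10^(77/10) = 9.509e+08.
L_eq = 10·log₁₀(9.509e+08/16.6) = 77.58 dB.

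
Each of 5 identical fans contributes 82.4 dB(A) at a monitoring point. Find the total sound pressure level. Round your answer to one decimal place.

89.4 dB(A)

With 5 equal, uncorrelated contributions the intensity is 5× that of one unit, giving a rise of 10·log₁₀ 5.
L_total = 82.4 + 10·log₁₀(5) = 82.4 + 6.990 = 89.39 dB(A).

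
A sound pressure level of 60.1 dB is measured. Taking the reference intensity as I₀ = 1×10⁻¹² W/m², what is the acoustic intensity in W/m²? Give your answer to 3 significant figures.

1.02e-06 W/m²

I/I₀ = 10^(60.1/10) = 1.023e+06, so I = 1.023e+06 × 10⁻¹² W/m².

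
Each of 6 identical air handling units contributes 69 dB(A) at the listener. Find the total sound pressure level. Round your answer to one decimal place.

L_total = L₁ + 10·log₁₀ N for N identical incoherent sources.
L_total = 69 + 10·log₁₀(6) = 69 + 7.782 = 76.78 dB(A).

76.8 dB(A)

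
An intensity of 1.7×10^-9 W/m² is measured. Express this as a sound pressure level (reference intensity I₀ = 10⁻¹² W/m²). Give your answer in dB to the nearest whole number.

Dividing by I₀ shifts the exponent by 12: I/I₀ = 1.7×10^3.
L = 10·(0.2304 + 3) = 32.30 dB.

32 dB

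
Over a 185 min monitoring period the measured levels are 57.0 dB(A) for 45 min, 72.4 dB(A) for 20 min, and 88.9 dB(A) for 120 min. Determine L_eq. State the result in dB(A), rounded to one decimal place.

Weight each interval's intensity by its duration and average over T = 185 min:
Σ tᵢ·10^(Lᵢ/10) = 45·10^(57.0/10) + 20·10^(72.4/10) + 120·10^(88.9/10) = 9.352e+10.
L_eq = 10·log₁₀(9.352e+10/185) = 87.04 dB(A).

87.0 dB(A)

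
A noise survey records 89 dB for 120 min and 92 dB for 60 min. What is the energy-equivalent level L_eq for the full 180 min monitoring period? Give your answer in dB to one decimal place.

The energy average is taken in the linear domain: L_eq = 10·log₁₀[(Σ tᵢ·10^(Lᵢ/10))/T], T = 180 min.
Σ tᵢ·10^(Lᵢ/10) = 120·10^(89/10) + 60·10^(92/10) = 1.904e+11.
L_eq = 10·log₁₀(1.904e+11/180) = 90.24 dB.

90.2 dB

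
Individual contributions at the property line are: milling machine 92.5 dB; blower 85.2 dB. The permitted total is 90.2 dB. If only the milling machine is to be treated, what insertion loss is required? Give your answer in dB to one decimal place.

4.0 dB

Fixed contribution from the other source: Σ 10^(L/10) = 10^(85.2/10) = 3.311e+08 (85.20 dB).
The limit corresponds to 10^(90.2/10) = 1.047e+09; subtracting the fixed part leaves 7.160e+08 for the milling machine, i.e. 88.55 dB.
Required insertion loss = 92.5 − 88.55 = 3.95 dB.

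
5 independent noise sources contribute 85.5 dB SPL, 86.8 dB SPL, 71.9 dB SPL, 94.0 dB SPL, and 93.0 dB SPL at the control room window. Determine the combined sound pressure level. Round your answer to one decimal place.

For uncorrelated sources the intensities add, so convert each level to linear form, sum, and take 10·log₁₀ of the total.
Σ 10^(L/10) = 10^(85.5/10) + 10^(86.8/10) + 10^(71.9/10) + 10^(94.0/10) + 10^(93.0/10) = 5.356e+09.
L_total = 10·log₁₀(5.356e+09) = 97.29 dB SPL.

97.3 dB SPL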